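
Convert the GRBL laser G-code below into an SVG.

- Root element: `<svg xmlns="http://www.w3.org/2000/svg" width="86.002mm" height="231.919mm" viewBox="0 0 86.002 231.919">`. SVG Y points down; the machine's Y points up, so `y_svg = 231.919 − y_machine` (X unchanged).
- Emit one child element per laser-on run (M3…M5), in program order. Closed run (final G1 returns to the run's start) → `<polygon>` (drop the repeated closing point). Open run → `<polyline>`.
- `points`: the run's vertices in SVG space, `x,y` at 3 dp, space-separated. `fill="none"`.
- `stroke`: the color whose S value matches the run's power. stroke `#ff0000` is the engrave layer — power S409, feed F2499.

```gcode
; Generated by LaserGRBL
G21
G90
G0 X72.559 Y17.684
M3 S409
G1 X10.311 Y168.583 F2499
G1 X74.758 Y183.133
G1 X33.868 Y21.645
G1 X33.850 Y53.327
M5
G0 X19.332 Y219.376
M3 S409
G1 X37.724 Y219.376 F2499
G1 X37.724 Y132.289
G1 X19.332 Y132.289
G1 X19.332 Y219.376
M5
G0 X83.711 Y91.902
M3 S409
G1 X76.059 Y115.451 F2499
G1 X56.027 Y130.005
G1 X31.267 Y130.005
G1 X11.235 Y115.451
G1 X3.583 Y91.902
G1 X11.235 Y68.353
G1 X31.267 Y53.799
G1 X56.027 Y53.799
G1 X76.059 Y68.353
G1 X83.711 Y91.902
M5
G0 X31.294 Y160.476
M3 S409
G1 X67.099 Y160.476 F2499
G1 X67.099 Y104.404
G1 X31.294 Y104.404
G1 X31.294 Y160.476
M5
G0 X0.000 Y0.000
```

<svg xmlns="http://www.w3.org/2000/svg" width="86.002mm" height="231.919mm" viewBox="0 0 86.002 231.919">
  <polyline points="72.559,214.235 10.311,63.336 74.758,48.786 33.868,210.274 33.850,178.592" fill="none" stroke="#ff0000"/>
  <polygon points="19.332,12.543 37.724,12.543 37.724,99.630 19.332,99.630" fill="none" stroke="#ff0000"/>
  <polygon points="83.711,140.017 76.059,116.468 56.027,101.914 31.267,101.914 11.235,116.468 3.583,140.017 11.235,163.566 31.267,178.120 56.027,178.120 76.059,163.566" fill="none" stroke="#ff0000"/>
  <polygon points="31.294,71.443 67.099,71.443 67.099,127.515 31.294,127.515" fill="none" stroke="#ff0000"/>
</svg>

y_svg = 231.919 − y_m. Every run uses S409, so all elements get stroke `#ff0000` (engrave).

[1] open run; points: 72.559,214.235 10.311,63.336 74.758,48.786 33.868,210.274 33.850,178.592

[2] closed run; points: 19.332,12.543 37.724,12.543 37.724,99.630 19.332,99.630

[3] closed run; points: 83.711,140.017 76.059,116.468 56.027,101.914 31.267,101.914 11.235,116.468 3.583,140.017 11.235,163.566 31.267,178.120 56.027,178.120 76.059,163.566

[4] closed run; points: 31.294,71.443 67.099,71.443 67.099,127.515 31.294,127.515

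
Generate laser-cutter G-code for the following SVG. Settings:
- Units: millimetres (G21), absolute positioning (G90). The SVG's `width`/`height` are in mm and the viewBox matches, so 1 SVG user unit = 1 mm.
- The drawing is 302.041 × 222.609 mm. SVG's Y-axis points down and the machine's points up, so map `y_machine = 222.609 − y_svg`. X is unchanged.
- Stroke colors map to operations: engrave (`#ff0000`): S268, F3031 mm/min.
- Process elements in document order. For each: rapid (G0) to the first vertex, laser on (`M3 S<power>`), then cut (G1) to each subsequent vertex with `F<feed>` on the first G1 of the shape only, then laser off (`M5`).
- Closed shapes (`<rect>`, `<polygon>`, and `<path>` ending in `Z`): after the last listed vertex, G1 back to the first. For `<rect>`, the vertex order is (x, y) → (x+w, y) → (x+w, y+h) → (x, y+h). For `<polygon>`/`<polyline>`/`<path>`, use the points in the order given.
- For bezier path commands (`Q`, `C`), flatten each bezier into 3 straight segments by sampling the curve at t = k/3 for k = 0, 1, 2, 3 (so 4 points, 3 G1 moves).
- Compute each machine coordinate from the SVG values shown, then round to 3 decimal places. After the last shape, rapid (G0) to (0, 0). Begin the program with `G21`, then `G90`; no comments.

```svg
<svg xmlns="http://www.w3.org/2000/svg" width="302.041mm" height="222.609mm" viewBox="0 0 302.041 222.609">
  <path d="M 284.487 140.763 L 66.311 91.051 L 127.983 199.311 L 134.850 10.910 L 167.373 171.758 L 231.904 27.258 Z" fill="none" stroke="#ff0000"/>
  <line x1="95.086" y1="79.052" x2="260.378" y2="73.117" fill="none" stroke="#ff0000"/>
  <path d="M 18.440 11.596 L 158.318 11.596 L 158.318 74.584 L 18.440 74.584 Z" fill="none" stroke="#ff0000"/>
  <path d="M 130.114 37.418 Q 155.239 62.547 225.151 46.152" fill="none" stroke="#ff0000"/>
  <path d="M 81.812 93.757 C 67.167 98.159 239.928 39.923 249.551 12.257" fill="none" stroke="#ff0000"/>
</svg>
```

Since the viewBox matches the mm dimensions, user units are millimetres directly. The only transform is the Y-flip y_m = 222.609 − y_svg.

Shape 1 is a closed polygon drawn with `<path>`. Its stroke #ff0000 means engrave at S268, F3031. After flipping Y the toolpath is (284.487,81.846) → (66.311,131.558) → (127.983,23.298) → (134.850,211.699) → (167.373,50.851) → (231.904,195.351) → (284.487,81.846), returning to the start.

Shape 2 is a line segment drawn with `<line>`. Its stroke #ff0000 means engrave at S268, F3031. After flipping Y the toolpath is (95.086,143.557) → (260.378,149.492).

Shape 3 is a rectangle drawn with `<path>`. Its stroke #ff0000 means engrave at S268, F3031. After flipping Y the toolpath is (18.440,211.013) → (158.318,211.013) → (158.318,148.025) → (18.440,148.025) → (18.440,211.013), returning to the start.

Shape 4 is a quadratic bezier drawn with `<path>`. Its stroke #ff0000 means engrave at S268, F3031. After flipping Y the toolpath is (130.114,185.191) → (151.840,173.052) → (183.519,170.141) → (225.151,176.457).

Shape 5 is a cubic bezier drawn with `<path>`. Its stroke #ff0000 means engrave at S268, F3031. After flipping Y the toolpath is (81.812,128.852) → (116.653,141.877) → (198.532,175.948) → (249.551,210.352).

G21
G90
G0 X284.487 Y81.846
M3 S268
G1 X66.311 Y131.558 F3031
G1 X127.983 Y23.298
G1 X134.850 Y211.699
G1 X167.373 Y50.851
G1 X231.904 Y195.351
G1 X284.487 Y81.846
M5
G0 X95.086 Y143.557
M3 S268
G1 X260.378 Y149.492 F3031
M5
G0 X18.440 Y211.013
M3 S268
G1 X158.318 Y211.013 F3031
G1 X158.318 Y148.025
G1 X18.440 Y148.025
G1 X18.440 Y211.013
M5
G0 X130.114 Y185.191
M3 S268
G1 X151.840 Y173.052 F3031
G1 X183.519 Y170.141
G1 X225.151 Y176.457
M5
G0 X81.812 Y128.852
M3 S268
G1 X116.653 Y141.877 F3031
G1 X198.532 Y175.948
G1 X249.551 Y210.352
M5
G0 X0.000 Y0.000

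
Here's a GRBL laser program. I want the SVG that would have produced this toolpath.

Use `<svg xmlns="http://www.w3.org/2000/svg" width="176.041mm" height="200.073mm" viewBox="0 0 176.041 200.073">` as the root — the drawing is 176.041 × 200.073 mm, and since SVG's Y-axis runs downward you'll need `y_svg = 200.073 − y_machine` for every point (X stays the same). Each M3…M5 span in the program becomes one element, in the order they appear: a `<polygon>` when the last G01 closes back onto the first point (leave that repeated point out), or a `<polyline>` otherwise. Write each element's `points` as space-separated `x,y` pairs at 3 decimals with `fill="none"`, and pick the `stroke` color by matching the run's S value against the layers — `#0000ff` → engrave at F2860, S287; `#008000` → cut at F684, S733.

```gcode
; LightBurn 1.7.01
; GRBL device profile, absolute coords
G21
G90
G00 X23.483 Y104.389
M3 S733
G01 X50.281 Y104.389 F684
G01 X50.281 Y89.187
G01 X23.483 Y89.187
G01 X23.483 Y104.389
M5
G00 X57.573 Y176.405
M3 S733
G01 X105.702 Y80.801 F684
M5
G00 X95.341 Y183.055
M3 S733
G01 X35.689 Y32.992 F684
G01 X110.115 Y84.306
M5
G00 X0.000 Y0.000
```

<svg xmlns="http://www.w3.org/2000/svg" width="176.041mm" height="200.073mm" viewBox="0 0 176.041 200.073">
  <polygon points="23.483,95.684 50.281,95.684 50.281,110.886 23.483,110.886" fill="none" stroke="#008000"/>
  <polyline points="57.573,23.668 105.702,119.272" fill="none" stroke="#008000"/>
  <polyline points="95.341,17.018 35.689,167.081 110.115,115.767" fill="none" stroke="#008000"/>
</svg>

Each laser-on run becomes one SVG element. Flip Y back into SVG space with y_svg = 200.073 − y_machine. Every run uses S733, so all elements get stroke `#008000` (cut).

Run 1: The run returns to its start, so emit a `<polygon>` with points (Y-flipped): 23.483,95.684 50.281,95.684 50.281,110.886 23.483,110.886.

Run 2: The run is open, so emit a `<polyline>` with points (Y-flipped): 57.573,23.668 105.702,119.272.

Run 3: The run is open, so emit a `<polyline>` with points (Y-flipped): 95.341,17.018 35.689,167.081 110.115,115.767.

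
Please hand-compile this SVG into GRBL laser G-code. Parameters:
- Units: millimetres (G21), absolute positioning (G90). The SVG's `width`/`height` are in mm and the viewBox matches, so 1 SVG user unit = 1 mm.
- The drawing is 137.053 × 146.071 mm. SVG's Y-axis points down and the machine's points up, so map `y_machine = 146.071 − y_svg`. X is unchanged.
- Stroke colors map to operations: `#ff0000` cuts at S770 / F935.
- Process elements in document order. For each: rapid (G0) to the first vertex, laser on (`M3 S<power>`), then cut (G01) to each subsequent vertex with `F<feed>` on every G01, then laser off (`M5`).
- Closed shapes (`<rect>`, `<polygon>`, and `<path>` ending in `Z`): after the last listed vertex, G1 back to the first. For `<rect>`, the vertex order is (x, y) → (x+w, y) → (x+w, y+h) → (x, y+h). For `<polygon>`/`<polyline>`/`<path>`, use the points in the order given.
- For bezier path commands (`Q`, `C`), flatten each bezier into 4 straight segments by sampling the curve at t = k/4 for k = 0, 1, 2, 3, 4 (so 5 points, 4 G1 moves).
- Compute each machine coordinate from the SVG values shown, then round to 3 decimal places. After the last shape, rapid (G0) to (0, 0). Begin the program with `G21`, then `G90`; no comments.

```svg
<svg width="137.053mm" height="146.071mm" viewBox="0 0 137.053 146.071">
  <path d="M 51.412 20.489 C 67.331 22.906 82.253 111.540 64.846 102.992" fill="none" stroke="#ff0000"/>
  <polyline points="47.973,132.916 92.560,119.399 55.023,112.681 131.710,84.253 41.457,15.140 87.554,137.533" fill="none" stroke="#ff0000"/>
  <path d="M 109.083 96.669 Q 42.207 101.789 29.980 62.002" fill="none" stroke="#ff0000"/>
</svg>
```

1 u = 1 mm; y_m = 146.071 − y.

[1] `<path>` cubic bezier, #ff0000→cut S770 F935: (51.412,125.582) → (62.675,110.469) → (70.626,80.219) → (72.329,52.024) → (64.846,43.079)

[2] `<polyline>` open polyline, #ff0000→cut S770 F935: (47.973,13.155) → (92.560,26.672) → (55.023,33.390) → (131.710,61.818) → (41.457,130.931) → (87.554,8.538)

[3] `<path>` quadratic bezier, #ff0000→cut S770 F935: (109.083,49.402) → (79.061,49.649) → (55.869,55.509) → (39.509,66.982) → (29.980,84.069)

G21
G90
G0 X51.412 Y125.582
M3 S770
G01 X62.675 Y110.469 F935
G01 X70.626 Y80.219 F935
G01 X72.329 Y52.024 F935
G01 X64.846 Y43.079 F935
M5
G0 X47.973 Y13.155
M3 S770
G01 X92.560 Y26.672 F935
G01 X55.023 Y33.390 F935
G01 X131.710 Y61.818 F935
G01 X41.457 Y130.931 F935
G01 X87.554 Y8.538 F935
M5
G0 X109.083 Y49.402
M3 S770
G01 X79.061 Y49.649 F935
G01 X55.869 Y55.509 F935
G01 X39.509 Y66.982 F935
G01 X29.980 Y84.069 F935
M5
G0 X0.000 Y0.000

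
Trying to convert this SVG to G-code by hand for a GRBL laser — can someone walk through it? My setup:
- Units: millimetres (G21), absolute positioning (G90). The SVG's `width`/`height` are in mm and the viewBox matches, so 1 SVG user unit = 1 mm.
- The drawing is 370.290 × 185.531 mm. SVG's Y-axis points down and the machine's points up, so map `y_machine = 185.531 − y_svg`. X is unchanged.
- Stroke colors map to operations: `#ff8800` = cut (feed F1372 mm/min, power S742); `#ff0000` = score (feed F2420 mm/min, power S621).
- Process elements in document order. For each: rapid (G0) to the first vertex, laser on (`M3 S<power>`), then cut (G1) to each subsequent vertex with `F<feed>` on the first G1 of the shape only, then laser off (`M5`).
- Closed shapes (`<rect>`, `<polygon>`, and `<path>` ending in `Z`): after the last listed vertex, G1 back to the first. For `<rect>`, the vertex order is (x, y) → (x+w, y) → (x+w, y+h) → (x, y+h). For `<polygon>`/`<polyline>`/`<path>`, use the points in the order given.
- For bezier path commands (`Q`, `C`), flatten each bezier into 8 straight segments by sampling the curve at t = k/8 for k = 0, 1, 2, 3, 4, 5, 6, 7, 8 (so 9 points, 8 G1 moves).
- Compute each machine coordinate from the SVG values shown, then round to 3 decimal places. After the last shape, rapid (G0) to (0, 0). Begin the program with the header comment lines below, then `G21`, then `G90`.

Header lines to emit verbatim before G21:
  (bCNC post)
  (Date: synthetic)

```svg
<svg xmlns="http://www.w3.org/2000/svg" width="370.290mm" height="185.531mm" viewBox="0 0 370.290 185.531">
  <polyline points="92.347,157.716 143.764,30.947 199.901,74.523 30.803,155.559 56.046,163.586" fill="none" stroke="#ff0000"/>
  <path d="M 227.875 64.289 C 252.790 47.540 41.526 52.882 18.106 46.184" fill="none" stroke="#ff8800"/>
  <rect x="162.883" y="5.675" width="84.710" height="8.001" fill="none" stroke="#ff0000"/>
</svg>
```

viewBox `0 0 370.290 185.531` with mm width/height → 1 unit = 1 mm. Flip: y_m = 185.531 − y_svg.

**Shape 1** — `<polyline>` open polyline, stroke `#ff0000` → score (S621, F2420). Machine vertices: (92.347,27.815) → (143.764,154.584) → (199.901,111.008) → (30.803,29.972) → (56.046,21.945). Open path.

**Shape 2** — `<path>` cubic bezier, stroke `#ff8800` → cut (S742, F1372). Control points (SVG): P0=(227.875,64.289), P1=(252.790,47.540), P2=(41.526,52.882), P3=(18.106,46.184); sampled at t=k/8. Machine vertices: (227.875,121.242) → (226.975,126.554) → (208.903,130.195) → (178.627,132.565) → (141.116,134.064) → (101.340,135.091) → (64.266,136.048) → (34.866,137.333) → (18.106,139.347). Open path.

**Shape 3** — `<rect>` rectangle, stroke `#ff0000` → score (S621, F2420). Machine vertices: (162.883,179.856) → (247.593,179.856) → (247.593,171.855) → (162.883,171.855) → (162.883,179.856). Closed: final G1 returns to the first vertex.

(bCNC post)
(Date: synthetic)
G21
G90
G0 X92.347 Y27.815
M3 S621
G1 X143.764 Y154.584 F2420
G1 X199.901 Y111.008
G1 X30.803 Y29.972
G1 X56.046 Y21.945
M5
G0 X227.875 Y121.242
M3 S742
G1 X226.975 Y126.554 F1372
G1 X208.903 Y130.195
G1 X178.627 Y132.565
G1 X141.116 Y134.064
G1 X101.340 Y135.091
G1 X64.266 Y136.048
G1 X34.866 Y137.333
G1 X18.106 Y139.347
M5
G0 X162.883 Y179.856
M3 S621
G1 X247.593 Y179.856 F2420
G1 X247.593 Y171.855
G1 X162.883 Y171.855
G1 X162.883 Y179.856
M5
G0 X0.000 Y0.000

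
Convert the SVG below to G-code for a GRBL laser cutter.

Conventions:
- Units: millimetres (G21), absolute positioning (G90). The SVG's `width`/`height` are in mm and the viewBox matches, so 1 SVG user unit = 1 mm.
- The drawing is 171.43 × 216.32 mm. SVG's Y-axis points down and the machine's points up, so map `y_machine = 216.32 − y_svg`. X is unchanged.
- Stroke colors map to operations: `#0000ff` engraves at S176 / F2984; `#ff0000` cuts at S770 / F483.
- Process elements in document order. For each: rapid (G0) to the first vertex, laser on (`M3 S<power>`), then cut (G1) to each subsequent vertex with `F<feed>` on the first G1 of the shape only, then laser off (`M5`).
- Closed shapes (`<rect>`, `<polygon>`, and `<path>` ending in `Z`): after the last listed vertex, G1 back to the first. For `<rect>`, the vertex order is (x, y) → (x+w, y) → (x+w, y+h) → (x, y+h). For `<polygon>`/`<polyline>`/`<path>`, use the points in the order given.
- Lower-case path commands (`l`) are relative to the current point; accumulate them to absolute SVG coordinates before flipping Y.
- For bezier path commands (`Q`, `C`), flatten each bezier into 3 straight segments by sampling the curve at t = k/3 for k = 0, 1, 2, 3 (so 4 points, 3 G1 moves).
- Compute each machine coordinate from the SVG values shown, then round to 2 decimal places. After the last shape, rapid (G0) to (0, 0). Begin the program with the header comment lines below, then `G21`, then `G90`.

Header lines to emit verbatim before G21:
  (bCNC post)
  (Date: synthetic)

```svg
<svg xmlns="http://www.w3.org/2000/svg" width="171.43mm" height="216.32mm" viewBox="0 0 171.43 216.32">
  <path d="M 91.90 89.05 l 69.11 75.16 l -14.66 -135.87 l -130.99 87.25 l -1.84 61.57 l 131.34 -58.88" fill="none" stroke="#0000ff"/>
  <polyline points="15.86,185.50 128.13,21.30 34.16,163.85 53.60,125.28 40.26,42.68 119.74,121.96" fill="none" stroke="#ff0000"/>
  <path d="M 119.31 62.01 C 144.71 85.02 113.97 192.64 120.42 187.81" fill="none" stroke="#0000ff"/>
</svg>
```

(bCNC post)
(Date: synthetic)
G21
G90
G0 X91.90 Y127.27
M3 S176
G1 X161.01 Y52.11 F2984
G1 X146.35 Y187.98
G1 X15.36 Y100.73
G1 X13.52 Y39.16
G1 X144.86 Y98.04
M5
G0 X15.86 Y30.82
M3 S770
G1 X128.13 Y195.02 F483
G1 X34.16 Y52.47
G1 X53.60 Y91.04
G1 X40.26 Y173.64
G1 X119.74 Y94.36
M5
G0 X119.31 Y154.31
M3 S176
G1 X129.45 Y110.40 F2984
G1 X122.91 Y53.86
G1 X120.42 Y28.51
M5
G0 X0.00 Y0.00

viewBox `0 0 171.43 216.32` with mm width/height → 1 unit = 1 mm. Flip: y_m = 216.32 − y_svg.

**Shape 1** — `<path>` open polyline, stroke `#0000ff` → engrave (S176, F2984). Machine vertices: (91.90,127.27) → (161.01,52.11) → (146.35,187.98) → (15.36,100.73) → (13.52,39.16) → (144.86,98.04). Open path.

**Shape 2** — `<polyline>` open polyline, stroke `#ff0000` → cut (S770, F483). Machine vertices: (15.86,30.82) → (128.13,195.02) → (34.16,52.47) → (53.60,91.04) → (40.26,173.64) → (119.74,94.36). Open path.

**Shape 3** — `<path>` cubic bezier, stroke `#0000ff` → engrave (S176, F2984). Control points (SVG): P0=(119.31,62.01), P1=(144.71,85.02), P2=(113.97,192.64), P3=(120.42,187.81); sampled at t=k/3. Machine vertices: (119.31,154.31) → (129.45,110.40) → (122.91,53.86) → (120.42,28.51). Open path.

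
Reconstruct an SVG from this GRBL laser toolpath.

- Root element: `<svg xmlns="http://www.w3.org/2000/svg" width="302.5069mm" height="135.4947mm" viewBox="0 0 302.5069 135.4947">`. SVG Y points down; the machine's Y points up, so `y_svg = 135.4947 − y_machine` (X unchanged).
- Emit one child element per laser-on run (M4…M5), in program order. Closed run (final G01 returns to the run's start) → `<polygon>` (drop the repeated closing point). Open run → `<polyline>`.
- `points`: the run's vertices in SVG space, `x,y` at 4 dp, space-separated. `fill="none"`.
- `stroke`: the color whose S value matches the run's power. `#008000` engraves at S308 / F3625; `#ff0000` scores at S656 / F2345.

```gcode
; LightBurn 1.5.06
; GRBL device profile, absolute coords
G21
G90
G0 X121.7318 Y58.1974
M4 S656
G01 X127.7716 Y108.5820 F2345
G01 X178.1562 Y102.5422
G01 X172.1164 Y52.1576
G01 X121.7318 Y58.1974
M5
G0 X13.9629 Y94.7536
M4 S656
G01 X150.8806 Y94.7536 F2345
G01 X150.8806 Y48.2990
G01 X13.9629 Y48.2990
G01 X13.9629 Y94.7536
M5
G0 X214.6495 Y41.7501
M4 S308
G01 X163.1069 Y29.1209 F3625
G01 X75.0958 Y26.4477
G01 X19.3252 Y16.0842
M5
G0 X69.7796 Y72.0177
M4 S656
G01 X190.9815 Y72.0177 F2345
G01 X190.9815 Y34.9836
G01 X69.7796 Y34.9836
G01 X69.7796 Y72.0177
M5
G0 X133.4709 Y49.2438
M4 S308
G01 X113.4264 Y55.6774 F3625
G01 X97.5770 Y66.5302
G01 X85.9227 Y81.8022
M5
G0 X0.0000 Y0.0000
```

Each laser-on run becomes one SVG element. Flip Y back into SVG space with y_svg = 135.4947 − y_machine.

Run 1: the run's S656 means `#ff0000` (score). The run returns to its start, so emit a `<polygon>` with points (Y-flipped): 121.7318,77.2973 127.7716,26.9127 178.1562,32.9525 172.1164,83.3371.

Run 2: S656 ⇒ score layer `#ff0000`. The run returns to its start, so emit a `<polygon>` with points (Y-flipped): 13.9629,40.7411 150.8806,40.7411 150.8806,87.1957 13.9629,87.1957.

Run 3: the run's S308 means `#008000` (engrave). The run is open, so emit a `<polyline>` with points (Y-flipped): 214.6495,93.7446 163.1069,106.3738 75.0958,109.0470 19.3252,119.4105.

Run 4: the run's S656 means `#ff0000` (score). The run returns to its start, so emit a `<polygon>` with points (Y-flipped): 69.7796,63.4770 190.9815,63.4770 190.9815,100.5111 69.7796,100.5111.

Run 5: power S308 maps to stroke `#008000` (engrave). The run is open, so emit a `<polyline>` with points (Y-flipped): 133.4709,86.2509 113.4264,79.8173 97.5770,68.9645 85.9227,53.6925.

<svg xmlns="http://www.w3.org/2000/svg" width="302.5069mm" height="135.4947mm" viewBox="0 0 302.5069 135.4947">
  <polygon points="121.7318,77.2973 127.7716,26.9127 178.1562,32.9525 172.1164,83.3371" fill="none" stroke="#ff0000"/>
  <polygon points="13.9629,40.7411 150.8806,40.7411 150.8806,87.1957 13.9629,87.1957" fill="none" stroke="#ff0000"/>
  <polyline points="214.6495,93.7446 163.1069,106.3738 75.0958,109.0470 19.3252,119.4105" fill="none" stroke="#008000"/>
  <polygon points="69.7796,63.4770 190.9815,63.4770 190.9815,100.5111 69.7796,100.5111" fill="none" stroke="#ff0000"/>
  <polyline points="133.4709,86.2509 113.4264,79.8173 97.5770,68.9645 85.9227,53.6925" fill="none" stroke="#008000"/>
</svg>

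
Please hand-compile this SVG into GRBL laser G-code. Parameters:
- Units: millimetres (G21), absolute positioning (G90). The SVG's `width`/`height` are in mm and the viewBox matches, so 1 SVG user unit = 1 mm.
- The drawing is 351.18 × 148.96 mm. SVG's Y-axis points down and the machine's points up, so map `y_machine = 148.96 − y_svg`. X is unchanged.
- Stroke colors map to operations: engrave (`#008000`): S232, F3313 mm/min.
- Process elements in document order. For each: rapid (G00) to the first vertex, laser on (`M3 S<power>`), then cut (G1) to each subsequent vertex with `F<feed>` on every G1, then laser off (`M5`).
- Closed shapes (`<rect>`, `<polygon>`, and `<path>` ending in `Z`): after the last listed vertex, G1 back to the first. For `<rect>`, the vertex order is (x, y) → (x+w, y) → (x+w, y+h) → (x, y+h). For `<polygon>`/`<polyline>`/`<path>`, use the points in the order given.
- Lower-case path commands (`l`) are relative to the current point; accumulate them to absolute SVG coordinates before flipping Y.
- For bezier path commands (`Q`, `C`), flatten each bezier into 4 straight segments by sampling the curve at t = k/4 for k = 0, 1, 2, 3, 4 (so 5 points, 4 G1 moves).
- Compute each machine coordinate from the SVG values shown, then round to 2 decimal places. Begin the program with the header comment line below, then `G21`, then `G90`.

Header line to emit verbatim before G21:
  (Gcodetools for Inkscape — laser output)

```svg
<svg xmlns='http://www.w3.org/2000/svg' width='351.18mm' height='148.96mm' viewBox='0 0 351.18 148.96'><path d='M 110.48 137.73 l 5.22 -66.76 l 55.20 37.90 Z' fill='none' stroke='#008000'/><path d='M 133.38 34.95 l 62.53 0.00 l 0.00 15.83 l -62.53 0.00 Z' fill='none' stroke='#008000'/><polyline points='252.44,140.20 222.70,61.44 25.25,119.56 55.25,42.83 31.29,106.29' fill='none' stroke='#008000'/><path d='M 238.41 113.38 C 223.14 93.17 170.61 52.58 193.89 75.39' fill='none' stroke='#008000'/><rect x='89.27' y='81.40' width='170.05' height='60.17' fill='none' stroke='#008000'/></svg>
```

(Gcodetools for Inkscape — laser output)
G21
G90
G00 X110.48 Y11.23
M3 S232
G1 X115.70 Y77.99 F3313
G1 X170.90 Y40.09 F3313
G1 X110.48 Y11.23 F3313
M5
G00 X133.38 Y114.01
M3 S232
G1 X195.91 Y114.01 F3313
G1 X195.91 Y98.18 F3313
G1 X133.38 Y98.18 F3313
G1 X133.38 Y114.01 F3313
M5
G00 X252.44 Y8.76
M3 S232
G1 X222.70 Y87.52 F3313
G1 X25.25 Y29.40 F3313
G1 X55.25 Y106.13 F3313
G1 X31.29 Y42.67 F3313
M5
G00 X238.41 Y35.58
M3 S232
G1 X221.74 Y53.25 F3313
G1 X201.69 Y70.71 F3313
G1 X188.88 Y80.10 F3313
G1 X193.89 Y73.57 F3313
M5
G00 X89.27 Y67.56
M3 S232
G1 X259.32 Y67.56 F3313
G1 X259.32 Y7.39 F3313
G1 X89.27 Y7.39 F3313
G1 X89.27 Y67.56 F3313
M5

Since the viewBox matches the mm dimensions, user units are millimetres directly. The only transform is the Y-flip y_m = 148.96 − y_svg.

Shape 1 is a regular polygon drawn with `<path>`. Its stroke #008000 means engrave at S232, F3313. After flipping Y the toolpath is (110.48,11.23) → (115.70,77.99) → (170.90,40.09) → (110.48,11.23), returning to the start.

Shape 2 is a rectangle drawn with `<path>`. Its stroke #008000 means engrave at S232, F3313. After flipping Y the toolpath is (133.38,114.01) → (195.91,114.01) → (195.91,98.18) → (133.38,98.18) → (133.38,114.01), returning to the start.

Shape 3 is a open polyline drawn with `<polyline>`. Its stroke #008000 means engrave at S232, F3313. After flipping Y the toolpath is (252.44,8.76) → (222.70,87.52) → (25.25,29.40) → (55.25,106.13) → (31.29,42.67).

Shape 4 is a cubic bezier drawn with `<path>`. Its stroke #008000 means engrave at S232, F3313. After flipping Y the toolpath is (238.41,35.58) → (221.74,53.25) → (201.69,70.71) → (188.88,80.10) → (193.89,73.57).

Shape 5 is a rectangle drawn with `<rect>`. Its stroke #008000 means engrave at S232, F3313. After flipping Y the toolpath is (89.27,67.56) → (259.32,67.56) → (259.32,7.39) → (89.27,7.39) → (89.27,67.56), returning to the start.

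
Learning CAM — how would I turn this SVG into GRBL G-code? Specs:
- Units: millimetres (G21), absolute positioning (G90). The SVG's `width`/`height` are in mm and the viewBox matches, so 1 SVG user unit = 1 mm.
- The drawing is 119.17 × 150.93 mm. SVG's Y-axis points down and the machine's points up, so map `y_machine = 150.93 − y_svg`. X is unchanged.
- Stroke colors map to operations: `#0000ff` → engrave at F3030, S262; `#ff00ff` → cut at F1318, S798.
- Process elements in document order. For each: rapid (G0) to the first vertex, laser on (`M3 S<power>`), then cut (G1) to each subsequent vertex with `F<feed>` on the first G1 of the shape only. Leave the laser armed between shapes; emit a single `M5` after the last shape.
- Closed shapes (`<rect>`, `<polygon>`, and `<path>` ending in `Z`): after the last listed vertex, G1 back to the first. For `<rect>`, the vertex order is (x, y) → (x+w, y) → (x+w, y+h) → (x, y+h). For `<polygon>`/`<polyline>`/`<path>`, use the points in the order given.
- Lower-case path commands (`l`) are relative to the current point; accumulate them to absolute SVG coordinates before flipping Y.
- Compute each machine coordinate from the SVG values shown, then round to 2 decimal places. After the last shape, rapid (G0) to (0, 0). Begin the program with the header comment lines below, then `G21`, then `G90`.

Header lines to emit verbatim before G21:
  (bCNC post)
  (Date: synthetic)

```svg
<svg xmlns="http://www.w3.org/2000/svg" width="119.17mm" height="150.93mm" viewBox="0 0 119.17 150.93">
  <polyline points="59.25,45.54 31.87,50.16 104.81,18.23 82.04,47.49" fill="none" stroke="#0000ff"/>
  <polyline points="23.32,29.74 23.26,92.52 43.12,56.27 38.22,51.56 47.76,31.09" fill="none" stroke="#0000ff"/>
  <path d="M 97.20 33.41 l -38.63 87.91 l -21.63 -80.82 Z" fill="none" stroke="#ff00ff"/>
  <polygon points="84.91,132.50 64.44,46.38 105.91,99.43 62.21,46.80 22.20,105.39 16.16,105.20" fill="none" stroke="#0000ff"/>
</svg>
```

(bCNC post)
(Date: synthetic)
G21
G90
G0 X59.25 Y105.39
M3 S262
G1 X31.87 Y100.77 F3030
G1 X104.81 Y132.70
G1 X82.04 Y103.44
G0 X23.32 Y121.19
M3 S262
G1 X23.26 Y58.41 F3030
G1 X43.12 Y94.66
G1 X38.22 Y99.37
G1 X47.76 Y119.84
G0 X97.20 Y117.52
M3 S798
G1 X58.57 Y29.61 F1318
G1 X36.94 Y110.43
G1 X97.20 Y117.52
G0 X84.91 Y18.43
M3 S262
G1 X64.44 Y104.55 F3030
G1 X105.91 Y51.50
G1 X62.21 Y104.13
G1 X22.20 Y45.54
G1 X16.16 Y45.73
G1 X84.91 Y18.43
M5
G0 X0.00 Y0.00

1 u = 1 mm; y_m = 150.93 − y.

[1] `<polyline>` open polyline, #0000ff→engrave S262 F3030: (59.25,105.39) → (31.87,100.77) → (104.81,132.70) → (82.04,103.44)

[2] `<polyline>` open polyline, #0000ff→engrave S262 F3030: (23.32,121.19) → (23.26,58.41) → (43.12,94.66) → (38.22,99.37) → (47.76,119.84)

[3] `<path>` closed polygon, #ff00ff→cut S798 F1318: (97.20,117.52) → (58.57,29.61) → (36.94,110.43) → (97.20,117.52) (closed)

[4] `<polygon>` closed polygon, #0000ff→engrave S262 F3030: (84.91,18.43) → (64.44,104.55) → (105.91,51.50) → (62.21,104.13) → (22.20,45.54) → (16.16,45.73) → (84.91,18.43) (closed)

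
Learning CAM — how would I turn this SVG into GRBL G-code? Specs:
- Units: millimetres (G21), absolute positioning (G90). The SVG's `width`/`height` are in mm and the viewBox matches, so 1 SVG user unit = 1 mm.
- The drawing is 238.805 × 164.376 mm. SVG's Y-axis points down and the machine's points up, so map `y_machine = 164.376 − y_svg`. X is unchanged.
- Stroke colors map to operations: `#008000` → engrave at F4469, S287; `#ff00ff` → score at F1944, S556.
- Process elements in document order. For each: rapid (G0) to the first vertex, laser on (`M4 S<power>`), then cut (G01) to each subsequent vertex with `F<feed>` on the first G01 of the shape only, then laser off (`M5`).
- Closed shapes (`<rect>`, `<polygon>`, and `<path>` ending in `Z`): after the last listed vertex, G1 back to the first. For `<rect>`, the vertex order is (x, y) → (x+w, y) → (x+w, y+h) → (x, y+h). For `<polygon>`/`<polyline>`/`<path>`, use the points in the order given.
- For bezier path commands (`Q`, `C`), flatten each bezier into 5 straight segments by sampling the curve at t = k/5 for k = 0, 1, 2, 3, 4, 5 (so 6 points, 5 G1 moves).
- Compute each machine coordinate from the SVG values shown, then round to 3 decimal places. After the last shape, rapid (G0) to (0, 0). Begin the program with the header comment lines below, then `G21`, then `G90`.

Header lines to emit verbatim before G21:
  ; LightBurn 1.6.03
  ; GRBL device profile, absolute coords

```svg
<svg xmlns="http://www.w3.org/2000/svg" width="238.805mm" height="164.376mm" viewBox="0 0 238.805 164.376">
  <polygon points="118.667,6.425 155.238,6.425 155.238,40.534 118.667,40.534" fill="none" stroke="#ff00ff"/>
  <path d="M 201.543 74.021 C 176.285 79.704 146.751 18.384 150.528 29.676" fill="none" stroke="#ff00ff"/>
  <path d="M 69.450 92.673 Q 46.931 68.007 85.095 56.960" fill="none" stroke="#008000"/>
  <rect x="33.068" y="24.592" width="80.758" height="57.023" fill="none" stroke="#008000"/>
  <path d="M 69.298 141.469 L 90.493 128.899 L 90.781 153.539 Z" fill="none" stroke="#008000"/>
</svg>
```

Since the viewBox matches the mm dimensions, user units are millimetres directly. The only transform is the Y-flip y_m = 164.376 − y_svg.

Shape 1 is a rectangle drawn with `<polygon>`. Its stroke #ff00ff means score at S556, F1944. After flipping Y the toolpath is (118.667,157.951) → (155.238,157.951) → (155.238,123.842) → (118.667,123.842) → (118.667,157.951), returning to the start.

Shape 2 is a cubic bezier drawn with `<path>`. Its stroke #ff00ff means score at S556, F1944. After flipping Y the toolpath is (201.543,90.355) → (186.176,93.869) → (171.586,106.761) → (159.579,122.332) → (151.958,133.879) → (150.528,134.700).

Shape 3 is a quadratic bezier drawn with `<path>`. Its stroke #008000 means engrave at S287, F4469. After flipping Y the toolpath is (69.450,71.703) → (62.870,81.025) → (61.144,89.257) → (64.273,96.399) → (72.257,102.452) → (85.095,107.416).

Shape 4 is a rectangle drawn with `<rect>`. Its stroke #008000 means engrave at S287, F4469. After flipping Y the toolpath is (33.068,139.784) → (113.826,139.784) → (113.826,82.761) → (33.068,82.761) → (33.068,139.784), returning to the start.

Shape 5 is a regular polygon drawn with `<path>`. Its stroke #008000 means engrave at S287, F4469. After flipping Y the toolpath is (69.298,22.907) → (90.493,35.477) → (90.781,10.837) → (69.298,22.907), returning to the start.

; LightBurn 1.6.03
; GRBL device profile, absolute coords
G21
G90
G0 X118.667 Y157.951
M4 S556
G01 X155.238 Y157.951 F1944
G01 X155.238 Y123.842
G01 X118.667 Y123.842
G01 X118.667 Y157.951
M5
G0 X201.543 Y90.355
M4 S556
G01 X186.176 Y93.869 F1944
G01 X171.586 Y106.761
G01 X159.579 Y122.332
G01 X151.958 Y133.879
G01 X150.528 Y134.700
M5
G0 X69.450 Y71.703
M4 S287
G01 X62.870 Y81.025 F4469
G01 X61.144 Y89.257
G01 X64.273 Y96.399
G01 X72.257 Y102.452
G01 X85.095 Y107.416
M5
G0 X33.068 Y139.784
M4 S287
G01 X113.826 Y139.784 F4469
G01 X113.826 Y82.761
G01 X33.068 Y82.761
G01 X33.068 Y139.784
M5
G0 X69.298 Y22.907
M4 S287
G01 X90.493 Y35.477 F4469
G01 X90.781 Y10.837
G01 X69.298 Y22.907
M5
G0 X0.000 Y0.000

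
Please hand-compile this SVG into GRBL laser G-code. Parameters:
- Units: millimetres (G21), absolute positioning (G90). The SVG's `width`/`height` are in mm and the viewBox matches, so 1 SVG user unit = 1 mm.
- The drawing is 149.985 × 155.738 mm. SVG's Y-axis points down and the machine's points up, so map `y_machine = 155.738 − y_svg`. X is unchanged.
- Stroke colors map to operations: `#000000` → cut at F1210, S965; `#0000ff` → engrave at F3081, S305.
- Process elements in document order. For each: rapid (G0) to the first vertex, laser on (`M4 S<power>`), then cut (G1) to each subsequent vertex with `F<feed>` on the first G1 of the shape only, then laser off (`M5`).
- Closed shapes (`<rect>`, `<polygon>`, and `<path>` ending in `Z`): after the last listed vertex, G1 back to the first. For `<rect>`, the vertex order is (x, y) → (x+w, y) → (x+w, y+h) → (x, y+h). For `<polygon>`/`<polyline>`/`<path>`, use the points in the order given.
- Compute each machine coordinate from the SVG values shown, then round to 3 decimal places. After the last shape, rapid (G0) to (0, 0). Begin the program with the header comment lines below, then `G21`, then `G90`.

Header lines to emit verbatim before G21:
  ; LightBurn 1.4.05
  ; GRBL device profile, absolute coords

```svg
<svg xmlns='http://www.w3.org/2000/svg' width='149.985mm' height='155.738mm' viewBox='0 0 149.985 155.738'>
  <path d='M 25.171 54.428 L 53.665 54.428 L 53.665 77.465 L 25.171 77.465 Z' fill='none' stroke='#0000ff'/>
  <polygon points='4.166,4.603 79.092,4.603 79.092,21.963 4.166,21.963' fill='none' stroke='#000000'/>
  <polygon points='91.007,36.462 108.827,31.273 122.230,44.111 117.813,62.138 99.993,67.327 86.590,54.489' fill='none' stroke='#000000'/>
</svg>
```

1 u = 1 mm; y_m = 155.738 − y.

[1] `<path>` rectangle, #0000ff→engrave S305 F3081: (25.171,101.310) → (53.665,101.310) → (53.665,78.273) → (25.171,78.273) → (25.171,101.310) (closed)

[2] `<polygon>` rectangle, #000000→cut S965 F1210: (4.166,151.135) → (79.092,151.135) → (79.092,133.775) → (4.166,133.775) → (4.166,151.135) (closed)

[3] `<polygon>` regular polygon, #000000→cut S965 F1210: (91.007,119.276) → (108.827,124.465) → (122.230,111.627) → (117.813,93.600) → (99.993,88.411) → (86.590,101.249) → (91.007,119.276) (closed)

; LightBurn 1.4.05
; GRBL device profile, absolute coords
G21
G90
G0 X25.171 Y101.310
M4 S305
G1 X53.665 Y101.310 F3081
G1 X53.665 Y78.273
G1 X25.171 Y78.273
G1 X25.171 Y101.310
M5
G0 X4.166 Y151.135
M4 S965
G1 X79.092 Y151.135 F1210
G1 X79.092 Y133.775
G1 X4.166 Y133.775
G1 X4.166 Y151.135
M5
G0 X91.007 Y119.276
M4 S965
G1 X108.827 Y124.465 F1210
G1 X122.230 Y111.627
G1 X117.813 Y93.600
G1 X99.993 Y88.411
G1 X86.590 Y101.249
G1 X91.007 Y119.276
M5
G0 X0.000 Y0.000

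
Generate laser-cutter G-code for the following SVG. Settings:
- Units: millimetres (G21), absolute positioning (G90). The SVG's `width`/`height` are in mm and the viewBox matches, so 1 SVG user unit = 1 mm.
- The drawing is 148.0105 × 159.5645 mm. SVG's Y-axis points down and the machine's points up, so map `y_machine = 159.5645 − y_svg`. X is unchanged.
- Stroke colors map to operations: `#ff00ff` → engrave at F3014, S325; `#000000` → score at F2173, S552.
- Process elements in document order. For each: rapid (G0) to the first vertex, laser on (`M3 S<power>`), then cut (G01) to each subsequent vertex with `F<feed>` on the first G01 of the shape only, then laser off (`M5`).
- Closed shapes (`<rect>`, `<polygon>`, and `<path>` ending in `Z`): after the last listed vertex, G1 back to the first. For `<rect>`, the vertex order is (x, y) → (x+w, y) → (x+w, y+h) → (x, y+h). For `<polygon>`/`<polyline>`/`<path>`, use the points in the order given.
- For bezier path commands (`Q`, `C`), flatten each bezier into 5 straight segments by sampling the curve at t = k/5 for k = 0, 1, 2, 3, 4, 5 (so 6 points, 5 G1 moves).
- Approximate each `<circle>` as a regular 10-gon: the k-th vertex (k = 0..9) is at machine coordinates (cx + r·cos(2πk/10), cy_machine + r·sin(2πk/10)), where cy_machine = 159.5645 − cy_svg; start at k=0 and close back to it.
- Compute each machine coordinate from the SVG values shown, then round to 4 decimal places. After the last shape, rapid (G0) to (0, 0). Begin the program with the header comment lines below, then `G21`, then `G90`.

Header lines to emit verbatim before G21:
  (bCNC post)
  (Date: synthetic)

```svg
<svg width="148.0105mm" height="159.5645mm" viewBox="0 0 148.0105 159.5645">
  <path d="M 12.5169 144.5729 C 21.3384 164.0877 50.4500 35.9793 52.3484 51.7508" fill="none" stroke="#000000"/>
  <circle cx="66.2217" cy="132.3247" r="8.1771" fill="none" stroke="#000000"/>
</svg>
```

viewBox `0 0 148.0105 159.5645` with mm width/height → 1 unit = 1 mm. Flip: y_m = 159.5645 − y_svg.

**Shape 1** — `<path>` cubic bezier, stroke `#000000` → score (S552, F2173). Control points (SVG): P0=(12.5169,144.5729), P1=(21.3384,164.0877), P2=(50.4500,35.9793), P3=(52.3484,51.7508); sampled at t=k/5. Machine vertices: (12.5169,14.9916) → (19.8646,18.6655) → (29.8017,43.7768) → (40.0482,76.3333) → (48.3238,102.3430) → (52.3484,107.8137). Open path.

**Shape 2** — `<circle>` circle, stroke `#000000` → score (S552, F2173). Machine vertices: (74.3988,27.2398) → (72.8371,32.0462) → (68.7486,35.0167) → (63.6948,35.0167) → (59.6063,32.0462) → (58.0446,27.2398) → (59.6063,22.4334) → (63.6948,19.4629) → (68.7486,19.4629) → (72.8371,22.4334) → (74.3988,27.2398). Closed: final G1 returns to the first vertex.

(bCNC post)
(Date: synthetic)
G21
G90
G0 X12.5169 Y14.9916
M3 S552
G01 X19.8646 Y18.6655 F2173
G01 X29.8017 Y43.7768
G01 X40.0482 Y76.3333
G01 X48.3238 Y102.3430
G01 X52.3484 Y107.8137
M5
G0 X74.3988 Y27.2398
M3 S552
G01 X72.8371 Y32.0462 F2173
G01 X68.7486 Y35.0167
G01 X63.6948 Y35.0167
G01 X59.6063 Y32.0462
G01 X58.0446 Y27.2398
G01 X59.6063 Y22.4334
G01 X63.6948 Y19.4629
G01 X68.7486 Y19.4629
G01 X72.8371 Y22.4334
G01 X74.3988 Y27.2398
M5
G0 X0.0000 Y0.0000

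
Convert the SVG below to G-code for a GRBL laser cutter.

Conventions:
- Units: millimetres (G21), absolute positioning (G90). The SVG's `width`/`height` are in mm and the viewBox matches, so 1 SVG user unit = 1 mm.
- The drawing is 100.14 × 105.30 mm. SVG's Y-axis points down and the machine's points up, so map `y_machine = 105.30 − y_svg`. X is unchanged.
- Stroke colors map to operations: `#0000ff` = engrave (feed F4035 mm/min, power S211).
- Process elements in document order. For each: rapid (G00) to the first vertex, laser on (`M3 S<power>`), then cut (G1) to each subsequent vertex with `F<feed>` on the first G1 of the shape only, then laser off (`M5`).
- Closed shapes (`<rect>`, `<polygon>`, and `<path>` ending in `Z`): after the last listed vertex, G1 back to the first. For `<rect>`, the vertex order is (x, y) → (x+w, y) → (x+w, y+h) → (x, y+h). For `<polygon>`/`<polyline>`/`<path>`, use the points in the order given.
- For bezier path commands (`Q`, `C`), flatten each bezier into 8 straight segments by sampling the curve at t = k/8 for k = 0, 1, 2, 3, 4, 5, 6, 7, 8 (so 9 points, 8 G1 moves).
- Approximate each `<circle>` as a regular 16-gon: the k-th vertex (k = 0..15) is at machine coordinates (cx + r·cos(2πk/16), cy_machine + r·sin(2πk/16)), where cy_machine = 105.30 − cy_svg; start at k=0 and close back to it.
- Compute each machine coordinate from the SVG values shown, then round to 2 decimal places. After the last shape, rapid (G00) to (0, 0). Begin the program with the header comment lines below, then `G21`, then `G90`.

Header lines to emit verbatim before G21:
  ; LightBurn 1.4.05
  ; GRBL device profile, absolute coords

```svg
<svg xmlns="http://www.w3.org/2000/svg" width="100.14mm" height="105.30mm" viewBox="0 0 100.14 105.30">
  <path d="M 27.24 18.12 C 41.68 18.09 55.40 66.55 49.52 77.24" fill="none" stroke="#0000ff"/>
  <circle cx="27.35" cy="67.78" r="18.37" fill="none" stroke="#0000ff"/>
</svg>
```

; LightBurn 1.4.05
; GRBL device profile, absolute coords
G21
G90
G00 X27.24 Y87.18
M3 S211
G1 X32.58 Y85.09 F4035
G1 X37.64 Y79.46
G1 X42.19 Y71.31
G1 X46.00 Y61.64
G1 X48.86 Y51.47
G1 X50.55 Y41.81
G1 X50.84 Y33.67
G1 X49.52 Y28.06
M5
G00 X45.72 Y37.52
M3 S211
G1 X44.32 Y44.55 F4035
G1 X40.34 Y50.51
G1 X34.38 Y54.49
G1 X27.35 Y55.89
G1 X20.32 Y54.49
G1 X14.36 Y50.51
G1 X10.38 Y44.55
G1 X8.98 Y37.52
G1 X10.38 Y30.49
G1 X14.36 Y24.53
G1 X20.32 Y20.55
G1 X27.35 Y19.15
G1 X34.38 Y20.55
G1 X40.34 Y24.53
G1 X44.32 Y30.49
G1 X45.72 Y37.52
M5
G00 X0.00 Y0.00

viewBox `0 0 100.14 105.30` with mm width/height → 1 unit = 1 mm. Flip: y_m = 105.30 − y_svg.

**Shape 1** — `<path>` cubic bezier, stroke `#0000ff` → engrave (S211, F4035). Control points (SVG): P0=(27.24,18.12), P1=(41.68,18.09), P2=(55.40,66.55), P3=(49.52,77.24); sampled at t=k/8. Machine vertices: (27.24,87.18) → (32.58,85.09) → (37.64,79.46) → (42.19,71.31) → (46.00,61.64) → (48.86,51.47) → (50.55,41.81) → (50.84,33.67) → (49.52,28.06). Open path.

**Shape 2** — `<circle>` circle, stroke `#0000ff` → engrave (S211, F4035). Machine vertices: (45.72,37.52) → (44.32,44.55) → (40.34,50.51) → (34.38,54.49) → (27.35,55.89) → (20.32,54.49) → (14.36,50.51) → (10.38,44.55) → (8.98,37.52) → (10.38,30.49) → (14.36,24.53) → (20.32,20.55) → (27.35,19.15) → (34.38,20.55) → (40.34,24.53) → (44.32,30.49) → (45.72,37.52). Closed: final G1 returns to the first vertex.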